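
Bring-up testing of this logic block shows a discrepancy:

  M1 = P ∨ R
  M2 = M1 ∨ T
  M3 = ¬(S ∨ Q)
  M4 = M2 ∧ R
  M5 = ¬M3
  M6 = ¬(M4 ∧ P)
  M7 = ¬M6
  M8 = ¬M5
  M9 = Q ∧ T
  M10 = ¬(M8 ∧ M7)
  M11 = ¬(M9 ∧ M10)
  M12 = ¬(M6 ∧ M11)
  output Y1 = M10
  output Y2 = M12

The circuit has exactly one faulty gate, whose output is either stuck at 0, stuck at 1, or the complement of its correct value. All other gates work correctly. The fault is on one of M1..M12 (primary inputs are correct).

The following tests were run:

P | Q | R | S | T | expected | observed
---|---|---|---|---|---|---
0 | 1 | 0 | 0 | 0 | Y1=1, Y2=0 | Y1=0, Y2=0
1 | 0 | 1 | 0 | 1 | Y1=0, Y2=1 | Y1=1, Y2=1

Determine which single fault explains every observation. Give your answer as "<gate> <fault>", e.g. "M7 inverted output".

Fault-free values for test 1 (P=0, Q=1, R=0, S=0, T=0): M1=0, M2=0, M3=0, M4=0, M5=1, M6=1, M7=0, M8=0, M9=0, M10=1, M11=1, M12=0, giving Y1=1, Y2=0. Observed Y1=0, Y2=0.
Test 1: faults giving observed Y1=0, Y2=0 are {M10 stuck-at-0, M10 inverted output}.
Test 2 (P=1, Q=0, R=1, S=0, T=1): fault-free M1=1, M2=1, M3=1, M4=1, M5=0, M6=0, M7=1, M8=1, M9=0, M10=0, M11=1, M12=1 → Y1=0, Y2=1; observed Y1=1, Y2=1. Eliminates M10 stuck-at-0.
Only M10 inverted output is consistent with every test.

M10 inverted output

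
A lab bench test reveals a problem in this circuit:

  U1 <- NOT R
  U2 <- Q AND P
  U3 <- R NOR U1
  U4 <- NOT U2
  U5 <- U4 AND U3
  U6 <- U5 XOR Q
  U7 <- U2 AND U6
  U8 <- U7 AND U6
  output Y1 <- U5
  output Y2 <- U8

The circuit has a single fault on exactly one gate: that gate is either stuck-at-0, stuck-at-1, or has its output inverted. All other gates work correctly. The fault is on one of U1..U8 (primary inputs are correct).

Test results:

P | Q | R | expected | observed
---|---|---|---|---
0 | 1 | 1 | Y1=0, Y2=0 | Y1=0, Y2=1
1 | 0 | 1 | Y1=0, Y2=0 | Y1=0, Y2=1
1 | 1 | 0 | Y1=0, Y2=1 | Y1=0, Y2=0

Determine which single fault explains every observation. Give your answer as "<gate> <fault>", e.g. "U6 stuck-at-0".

Fault-free values for test 1 (P=0, Q=1, R=1): U1=0, U2=0, U3=0, U4=1, U5=0, U6=1, U7=0, U8=0, giving Y1=0, Y2=0. Observed Y1=0, Y2=1.
Test 1: faults giving observed Y1=0, Y2=1 are {U2 stuck-at-1, U2 inverted output, U7 stuck-at-1, U7 inverted output, U8 stuck-at-1, U8 inverted output}.
Test 2 (P=1, Q=0, R=1): fault-free U1=0, U2=0, U3=0, U4=1, U5=0, U6=0, U7=0, U8=0 → Y1=0, Y2=0; observed Y1=0, Y2=1. Eliminates U2 stuck-at-1, U2 inverted output, U7 stuck-at-1, U7 inverted output.
Test 3 (P=1, Q=1, R=0): fault-free U1=1, U2=1, U3=0, U4=0, U5=0, U6=1, U7=1, U8=1 → Y1=0, Y2=1; observed Y1=0, Y2=0. Eliminates U8 stuck-at-1.
Only U8 inverted output is consistent with every test.

U8 inverted output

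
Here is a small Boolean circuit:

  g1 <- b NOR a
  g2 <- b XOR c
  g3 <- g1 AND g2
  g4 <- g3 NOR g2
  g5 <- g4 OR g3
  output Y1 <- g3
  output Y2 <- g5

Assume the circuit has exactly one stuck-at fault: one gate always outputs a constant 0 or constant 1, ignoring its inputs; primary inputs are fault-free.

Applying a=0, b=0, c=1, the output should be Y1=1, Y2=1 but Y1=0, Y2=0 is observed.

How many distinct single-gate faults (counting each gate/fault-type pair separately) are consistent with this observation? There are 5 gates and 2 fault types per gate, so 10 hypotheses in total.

Fault-free: g1=1, g2=1, g3=1, g4=0, g5=1 → Y1=1, Y2=1. Observed Y1=0, Y2=0.
  g1 stuck-at-0: output Y1=0, Y2=0 ✓
  g1 stuck-at-1: output Y1=1, Y2=1 ✗
  g2 stuck-at-0: output Y1=0, Y2=1 ✗
  g2 stuck-at-1: output Y1=1, Y2=1 ✗
  g3 stuck-at-0: output Y1=0, Y2=0 ✓
  g3 stuck-at-1: output Y1=1, Y2=1 ✗
  g4 stuck-at-0: output Y1=1, Y2=1 ✗
  g4 stuck-at-1: output Y1=1, Y2=1 ✗
  g5 stuck-at-0: output Y1=1, Y2=0 ✗
  g5 stuck-at-1: output Y1=1, Y2=1 ✗
Consistent faults: {g1 stuck-at-0, g3 stuck-at-0} — 2 in all.

2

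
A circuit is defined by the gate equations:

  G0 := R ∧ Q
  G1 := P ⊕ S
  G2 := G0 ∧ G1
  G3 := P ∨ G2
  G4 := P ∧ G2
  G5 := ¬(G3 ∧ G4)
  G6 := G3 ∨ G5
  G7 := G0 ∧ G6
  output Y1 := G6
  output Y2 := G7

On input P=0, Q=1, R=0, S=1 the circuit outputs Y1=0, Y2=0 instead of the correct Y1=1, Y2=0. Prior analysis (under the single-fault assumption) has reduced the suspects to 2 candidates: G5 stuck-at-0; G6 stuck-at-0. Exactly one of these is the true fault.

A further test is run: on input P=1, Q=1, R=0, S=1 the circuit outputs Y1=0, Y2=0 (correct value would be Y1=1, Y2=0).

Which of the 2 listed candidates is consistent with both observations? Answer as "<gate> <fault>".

G6 stuck-at-0

Evaluate each candidate on input P=1, Q=1, R=0, S=1:
  G5 stuck-at-0: G0=0, G1=0, G2=0, G3=1, G4=0, G5=0 [stuck-at-0], G6=1, G7=0 → Y1=1, Y2=0 — eliminated
  G6 stuck-at-0: G0=0, G1=0, G2=0, G3=1, G4=0, G5=1, G6=0 [stuck-at-0], G7=0 → Y1=0, Y2=0 — matches
Only G6 stuck-at-0 reproduces the observed Y1=0, Y2=0.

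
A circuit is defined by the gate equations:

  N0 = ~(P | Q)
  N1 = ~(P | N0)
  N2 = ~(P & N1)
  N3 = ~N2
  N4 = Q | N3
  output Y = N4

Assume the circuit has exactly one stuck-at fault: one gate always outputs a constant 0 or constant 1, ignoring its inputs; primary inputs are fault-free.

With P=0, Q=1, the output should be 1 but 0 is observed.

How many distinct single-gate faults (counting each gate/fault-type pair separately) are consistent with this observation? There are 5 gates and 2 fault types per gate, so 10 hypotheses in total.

Fault-free: N0=0, N1=1, N2=1, N3=0, N4=1 → 1. Observed 0.
  N0 stuck-at-0: output 1 ✗
  N0 stuck-at-1: output 1 ✗
  N1 stuck-at-0: output 1 ✗
  N1 stuck-at-1: output 1 ✗
  N2 stuck-at-0: output 1 ✗
  N2 stuck-at-1: output 1 ✗
  N3 stuck-at-0: output 1 ✗
  N3 stuck-at-1: output 1 ✗
  N4 stuck-at-0: output 0 ✓
  N4 stuck-at-1: output 1 ✗
Consistent faults: {N4 stuck-at-0} — 1 in all.

1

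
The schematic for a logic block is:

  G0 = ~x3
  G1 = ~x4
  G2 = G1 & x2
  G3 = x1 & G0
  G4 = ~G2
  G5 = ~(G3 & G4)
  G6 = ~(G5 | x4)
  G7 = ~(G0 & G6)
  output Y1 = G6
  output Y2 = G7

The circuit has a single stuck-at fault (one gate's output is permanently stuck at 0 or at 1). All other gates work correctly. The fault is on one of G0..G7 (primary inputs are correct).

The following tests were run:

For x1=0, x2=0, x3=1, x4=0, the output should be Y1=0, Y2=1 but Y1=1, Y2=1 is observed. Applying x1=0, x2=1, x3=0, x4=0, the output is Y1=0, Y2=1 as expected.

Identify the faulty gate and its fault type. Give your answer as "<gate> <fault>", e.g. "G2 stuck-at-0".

Fault-free values for test 1 (x1=0, x2=0, x3=1, x4=0): G0=0, G1=1, G2=0, G3=0, G4=1, G5=1, G6=0, G7=1, giving Y1=0, Y2=1. Observed Y1=1, Y2=1.
Test 1: faults giving observed Y1=1, Y2=1 are {G3 stuck-at-1, G5 stuck-at-0, G6 stuck-at-1}.
Test 2 (x1=0, x2=1, x3=0, x4=0): fault-free G0=1, G1=1, G2=1, G3=0, G4=0, G5=1, G6=0, G7=1 → Y1=0, Y2=1; observed Y1=0, Y2=1. Eliminates G5 stuck-at-0, G6 stuck-at-1.
Only G3 stuck-at-1 is consistent with every test.

G3 stuck-at-1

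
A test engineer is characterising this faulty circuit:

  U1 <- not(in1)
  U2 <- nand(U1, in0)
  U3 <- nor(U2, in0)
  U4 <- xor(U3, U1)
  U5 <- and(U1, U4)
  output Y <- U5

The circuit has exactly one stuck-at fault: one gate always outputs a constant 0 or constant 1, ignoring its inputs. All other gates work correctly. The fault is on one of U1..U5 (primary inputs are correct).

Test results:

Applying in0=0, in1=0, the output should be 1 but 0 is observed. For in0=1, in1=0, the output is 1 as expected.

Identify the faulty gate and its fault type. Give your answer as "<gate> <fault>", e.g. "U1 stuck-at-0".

U2 stuck-at-0

Fault-free values for test 1 (in0=0, in1=0): U1=1, U2=1, U3=0, U4=1, U5=1, giving Y=1. Observed 0.
Test 1: faults giving observed 0 are {U1 stuck-at-0, U2 stuck-at-0, U3 stuck-at-1, U4 stuck-at-0, U5 stuck-at-0}.
Test 2 (in0=1, in1=0): fault-free U1=1, U2=0, U3=0, U4=1, U5=1 → 1; observed 1. Eliminates U1 stuck-at-0, U3 stuck-at-1, U4 stuck-at-0, U5 stuck-at-0.
Only U2 stuck-at-0 is consistent with every test.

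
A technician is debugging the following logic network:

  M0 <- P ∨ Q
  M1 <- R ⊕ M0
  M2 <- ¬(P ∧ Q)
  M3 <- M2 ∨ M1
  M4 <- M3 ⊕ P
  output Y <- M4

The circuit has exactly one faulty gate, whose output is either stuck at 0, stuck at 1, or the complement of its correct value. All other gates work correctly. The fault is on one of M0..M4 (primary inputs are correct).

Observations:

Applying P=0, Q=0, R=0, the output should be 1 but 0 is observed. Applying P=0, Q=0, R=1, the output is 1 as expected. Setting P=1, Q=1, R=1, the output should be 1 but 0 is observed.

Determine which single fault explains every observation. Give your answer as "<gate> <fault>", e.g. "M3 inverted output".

M2 inverted output

Fault-free values for test 1 (P=0, Q=0, R=0): M0=0, M1=0, M2=1, M3=1, M4=1, giving Y=1. Observed 0.
Test 1: faults giving observed 0 are {M2 stuck-at-0, M2 inverted output, M3 stuck-at-0, M3 inverted output, M4 stuck-at-0, M4 inverted output}.
Test 2 (P=0, Q=0, R=1): fault-free M0=0, M1=1, M2=1, M3=1, M4=1 → 1; observed 1. Eliminates M3 stuck-at-0, M3 inverted output, M4 stuck-at-0, M4 inverted output.
Test 3 (P=1, Q=1, R=1): fault-free M0=1, M1=0, M2=0, M3=0, M4=1 → 1; observed 0. Eliminates M2 stuck-at-0.
Only M2 inverted output is consistent with every test.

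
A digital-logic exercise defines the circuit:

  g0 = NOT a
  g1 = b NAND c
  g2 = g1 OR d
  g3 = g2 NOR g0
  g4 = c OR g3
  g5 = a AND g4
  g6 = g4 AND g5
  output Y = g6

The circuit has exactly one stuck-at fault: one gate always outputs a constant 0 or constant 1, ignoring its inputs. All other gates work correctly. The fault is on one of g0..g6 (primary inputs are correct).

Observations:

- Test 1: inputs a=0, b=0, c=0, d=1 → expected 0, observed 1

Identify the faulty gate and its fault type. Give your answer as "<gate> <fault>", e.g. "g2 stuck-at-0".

Fault-free values for test 1 (a=0, b=0, c=0, d=1): g0=1, g1=1, g2=1, g3=0, g4=0, g5=0, g6=0, giving Y=0. Observed 1.
Test 1: faults giving observed 1 are {g6 stuck-at-1}.
Only g6 stuck-at-1 is consistent with every test.

g6 stuck-at-1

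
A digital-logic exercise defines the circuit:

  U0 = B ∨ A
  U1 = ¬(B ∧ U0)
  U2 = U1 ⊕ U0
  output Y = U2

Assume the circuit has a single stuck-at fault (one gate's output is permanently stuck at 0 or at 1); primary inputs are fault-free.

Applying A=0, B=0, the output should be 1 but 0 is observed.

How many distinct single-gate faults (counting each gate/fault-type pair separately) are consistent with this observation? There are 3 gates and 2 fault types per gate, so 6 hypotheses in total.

Fault-free: U0=0, U1=1, U2=1 → 1. Observed 0.
  U0 stuck-at-0: output 1 ✗
  U0 stuck-at-1: output 0 ✓
  U1 stuck-at-0: output 0 ✓
  U1 stuck-at-1: output 1 ✗
  U2 stuck-at-0: output 0 ✓
  U2 stuck-at-1: output 1 ✗
Consistent faults: {U0 stuck-at-1, U1 stuck-at-0, U2 stuck-at-0} — 3 in all.

3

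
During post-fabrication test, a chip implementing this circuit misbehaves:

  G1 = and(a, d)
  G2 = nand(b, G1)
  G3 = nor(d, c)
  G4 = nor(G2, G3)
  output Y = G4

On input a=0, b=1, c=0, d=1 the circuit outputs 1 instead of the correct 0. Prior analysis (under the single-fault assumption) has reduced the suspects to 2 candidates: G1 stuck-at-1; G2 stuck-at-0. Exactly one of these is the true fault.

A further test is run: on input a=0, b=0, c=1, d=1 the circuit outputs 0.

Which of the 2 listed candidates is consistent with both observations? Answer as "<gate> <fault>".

G1 stuck-at-1

Evaluate each candidate on input a=0, b=0, c=1, d=1:
  G1 stuck-at-1: G1=1 [stuck-at-1], G2=1, G3=0, G4=0 → 0 — matches
  G2 stuck-at-0: G1=0, G2=0 [stuck-at-0], G3=0, G4=1 → 1 — eliminated
Only G1 stuck-at-1 reproduces the observed 0.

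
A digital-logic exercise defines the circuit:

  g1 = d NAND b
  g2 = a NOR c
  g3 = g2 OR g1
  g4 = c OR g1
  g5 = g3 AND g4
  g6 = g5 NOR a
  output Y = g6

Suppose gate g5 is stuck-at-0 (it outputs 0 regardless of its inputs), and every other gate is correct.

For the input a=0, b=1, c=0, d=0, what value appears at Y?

Propagate with g5 forced: g1=1, g2=1, g3=1, g4=1, g5=0 [stuck-at-0], g6=1.
So Y = 1. (Without the fault it would be 0.)

1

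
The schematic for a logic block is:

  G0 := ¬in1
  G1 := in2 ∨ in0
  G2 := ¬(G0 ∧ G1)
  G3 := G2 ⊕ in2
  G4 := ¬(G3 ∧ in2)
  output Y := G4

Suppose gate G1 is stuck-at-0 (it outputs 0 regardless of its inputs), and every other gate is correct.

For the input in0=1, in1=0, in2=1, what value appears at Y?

Propagate with G1 forced: G0=1, G1=0 [stuck-at-0], G2=1, G3=0, G4=1.
So Y = 1. (Without the fault it would be 0.)

1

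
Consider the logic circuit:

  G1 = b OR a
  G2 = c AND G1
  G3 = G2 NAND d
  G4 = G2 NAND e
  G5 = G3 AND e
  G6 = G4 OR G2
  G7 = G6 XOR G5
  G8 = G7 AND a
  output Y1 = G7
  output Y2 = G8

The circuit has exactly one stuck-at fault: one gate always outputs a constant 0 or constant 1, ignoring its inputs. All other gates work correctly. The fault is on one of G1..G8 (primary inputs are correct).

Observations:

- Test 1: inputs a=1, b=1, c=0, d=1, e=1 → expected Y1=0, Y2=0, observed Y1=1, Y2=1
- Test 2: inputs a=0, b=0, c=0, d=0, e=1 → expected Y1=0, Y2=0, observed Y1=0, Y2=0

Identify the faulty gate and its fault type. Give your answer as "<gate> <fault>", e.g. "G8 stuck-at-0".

Fault-free values for test 1 (a=1, b=1, c=0, d=1, e=1): G1=1, G2=0, G3=1, G4=1, G5=1, G6=1, G7=0, G8=0, giving Y1=0, Y2=0. Observed Y1=1, Y2=1.
Test 1: faults giving observed Y1=1, Y2=1 are {G2 stuck-at-1, G3 stuck-at-0, G4 stuck-at-0, G5 stuck-at-0, G6 stuck-at-0, G7 stuck-at-1}.
Test 2 (a=0, b=0, c=0, d=0, e=1): fault-free G1=0, G2=0, G3=1, G4=1, G5=1, G6=1, G7=0, G8=0 → Y1=0, Y2=0; observed Y1=0, Y2=0. Eliminates G3 stuck-at-0, G4 stuck-at-0, G5 stuck-at-0, G6 stuck-at-0, G7 stuck-at-1.
Only G2 stuck-at-1 is consistent with every test.

G2 stuck-at-1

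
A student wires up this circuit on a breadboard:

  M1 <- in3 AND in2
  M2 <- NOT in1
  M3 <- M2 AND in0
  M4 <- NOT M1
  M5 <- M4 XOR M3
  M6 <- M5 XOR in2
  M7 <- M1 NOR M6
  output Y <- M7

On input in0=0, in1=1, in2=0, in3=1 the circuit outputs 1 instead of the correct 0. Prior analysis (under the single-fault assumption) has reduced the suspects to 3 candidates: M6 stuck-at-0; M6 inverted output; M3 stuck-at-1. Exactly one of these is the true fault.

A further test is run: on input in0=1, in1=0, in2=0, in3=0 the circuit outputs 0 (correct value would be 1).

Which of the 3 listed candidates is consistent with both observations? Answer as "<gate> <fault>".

Evaluate each candidate on input in0=1, in1=0, in2=0, in3=0:
  M6 stuck-at-0: M1=0, M2=1, M3=1, M4=1, M5=0, M6=0 [stuck-at-0], M7=1 → 1 — eliminated
  M6 inverted output: M1=0, M2=1, M3=1, M4=1, M5=0, M6=1 [inverted output], M7=0 → 0 — matches
  M3 stuck-at-1: M1=0, M2=1, M3=1 [stuck-at-1], M4=1, M5=0, M6=0, M7=1 → 1 — eliminated
Only M6 inverted output reproduces the observed 0.

M6 inverted output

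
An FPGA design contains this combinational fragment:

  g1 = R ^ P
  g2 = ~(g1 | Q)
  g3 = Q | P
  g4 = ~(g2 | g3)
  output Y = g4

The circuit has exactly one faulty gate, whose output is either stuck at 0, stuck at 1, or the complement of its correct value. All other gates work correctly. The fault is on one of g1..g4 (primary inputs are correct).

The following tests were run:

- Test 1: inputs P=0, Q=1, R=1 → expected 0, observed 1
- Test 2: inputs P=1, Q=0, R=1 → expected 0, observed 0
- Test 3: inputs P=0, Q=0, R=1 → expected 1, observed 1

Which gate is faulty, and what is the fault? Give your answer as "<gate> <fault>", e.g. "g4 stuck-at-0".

g3 stuck-at-0

Fault-free values for test 1 (P=0, Q=1, R=1): g1=1, g2=0, g3=1, g4=0, giving Y=0. Observed 1.
Test 1: faults giving observed 1 are {g3 stuck-at-0, g3 inverted output, g4 stuck-at-1, g4 inverted output}.
Test 2 (P=1, Q=0, R=1): fault-free g1=0, g2=1, g3=1, g4=0 → 0; observed 0. Eliminates g4 stuck-at-1, g4 inverted output.
Test 3 (P=0, Q=0, R=1): fault-free g1=1, g2=0, g3=0, g4=1 → 1; observed 1. Eliminates g3 inverted output.
Only g3 stuck-at-0 is consistent with every test.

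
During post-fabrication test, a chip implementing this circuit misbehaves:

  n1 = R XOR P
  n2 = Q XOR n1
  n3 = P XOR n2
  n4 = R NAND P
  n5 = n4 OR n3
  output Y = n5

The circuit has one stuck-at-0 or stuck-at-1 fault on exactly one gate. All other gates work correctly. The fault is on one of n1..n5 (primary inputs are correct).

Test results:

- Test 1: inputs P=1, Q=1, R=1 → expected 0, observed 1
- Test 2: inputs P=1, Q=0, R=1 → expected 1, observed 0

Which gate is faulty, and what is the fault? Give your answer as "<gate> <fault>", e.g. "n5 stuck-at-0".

Fault-free values for test 1 (P=1, Q=1, R=1): n1=0, n2=1, n3=0, n4=0, n5=0, giving Y=0. Observed 1.
Test 1: faults giving observed 1 are {n1 stuck-at-1, n2 stuck-at-0, n3 stuck-at-1, n4 stuck-at-1, n5 stuck-at-1}.
Test 2 (P=1, Q=0, R=1): fault-free n1=0, n2=0, n3=1, n4=0, n5=1 → 1; observed 0. Eliminates n2 stuck-at-0, n3 stuck-at-1, n4 stuck-at-1, n5 stuck-at-1.
Only n1 stuck-at-1 is consistent with every test.

n1 stuck-at-1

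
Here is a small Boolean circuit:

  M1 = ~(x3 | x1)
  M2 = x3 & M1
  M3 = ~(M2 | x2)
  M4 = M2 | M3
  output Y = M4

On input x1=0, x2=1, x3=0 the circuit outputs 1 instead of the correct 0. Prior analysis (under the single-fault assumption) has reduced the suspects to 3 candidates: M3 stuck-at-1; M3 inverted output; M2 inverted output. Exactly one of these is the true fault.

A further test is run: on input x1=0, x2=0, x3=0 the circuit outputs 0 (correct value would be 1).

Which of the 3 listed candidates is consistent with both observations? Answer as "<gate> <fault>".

M3 inverted output

Evaluate each candidate on input x1=0, x2=0, x3=0:
  M3 stuck-at-1: M1=1, M2=0, M3=1 [stuck-at-1], M4=1 → 1 — eliminated
  M3 inverted output: M1=1, M2=0, M3=0 [inverted output], M4=0 → 0 — matches
  M2 inverted output: M1=1, M2=1 [inverted output], M3=0, M4=1 → 1 — eliminated
Only M3 inverted output reproduces the observed 0.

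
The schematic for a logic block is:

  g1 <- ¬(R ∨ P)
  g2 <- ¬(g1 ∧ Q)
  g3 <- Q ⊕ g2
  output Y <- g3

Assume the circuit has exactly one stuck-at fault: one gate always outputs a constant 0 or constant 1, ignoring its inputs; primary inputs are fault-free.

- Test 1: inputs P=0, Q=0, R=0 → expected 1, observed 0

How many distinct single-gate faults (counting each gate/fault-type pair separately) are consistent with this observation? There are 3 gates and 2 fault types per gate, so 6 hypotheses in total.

Fault-free: g1=1, g2=1, g3=1 → 1. Observed 0.
  g1 stuck-at-0: output 1 ✗
  g1 stuck-at-1: output 1 ✗
  g2 stuck-at-0: output 0 ✓
  g2 stuck-at-1: output 1 ✗
  g3 stuck-at-0: output 0 ✓
  g3 stuck-at-1: output 1 ✗
Consistent faults: {g2 stuck-at-0, g3 stuck-at-0} — 2 in all.

2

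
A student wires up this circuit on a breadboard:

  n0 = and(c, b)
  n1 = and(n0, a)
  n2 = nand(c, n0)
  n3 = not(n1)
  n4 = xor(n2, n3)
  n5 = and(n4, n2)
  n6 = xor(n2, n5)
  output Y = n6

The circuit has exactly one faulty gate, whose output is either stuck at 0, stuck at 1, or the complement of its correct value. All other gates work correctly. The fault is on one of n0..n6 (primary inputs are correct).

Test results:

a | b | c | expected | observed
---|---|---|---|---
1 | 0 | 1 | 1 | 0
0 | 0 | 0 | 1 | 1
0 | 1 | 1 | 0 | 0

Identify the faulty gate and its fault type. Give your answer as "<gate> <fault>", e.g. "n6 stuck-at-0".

Fault-free values for test 1 (a=1, b=0, c=1): n0=0, n1=0, n2=1, n3=1, n4=0, n5=0, n6=1, giving Y=1. Observed 0.
Test 1: faults giving observed 0 are {n0 stuck-at-1, n0 inverted output, n1 stuck-at-1, n1 inverted output, n2 stuck-at-0, n2 inverted output, n3 stuck-at-0, n3 inverted output, n4 stuck-at-1, n4 inverted output, n5 stuck-at-1, n5 inverted output, n6 stuck-at-0, n6 inverted output}.
Test 2 (a=0, b=0, c=0): fault-free n0=0, n1=0, n2=1, n3=1, n4=0, n5=0, n6=1 → 1; observed 1. Eliminates n1 stuck-at-1, n1 inverted output, n2 stuck-at-0, n2 inverted output, n3 stuck-at-0, n3 inverted output, n4 stuck-at-1, n4 inverted output, n5 stuck-at-1, n5 inverted output, n6 stuck-at-0, n6 inverted output.
Test 3 (a=0, b=1, c=1): fault-free n0=1, n1=0, n2=0, n3=1, n4=1, n5=0, n6=0 → 0; observed 0. Eliminates n0 inverted output.
Only n0 stuck-at-1 is consistent with every test.

n0 stuck-at-1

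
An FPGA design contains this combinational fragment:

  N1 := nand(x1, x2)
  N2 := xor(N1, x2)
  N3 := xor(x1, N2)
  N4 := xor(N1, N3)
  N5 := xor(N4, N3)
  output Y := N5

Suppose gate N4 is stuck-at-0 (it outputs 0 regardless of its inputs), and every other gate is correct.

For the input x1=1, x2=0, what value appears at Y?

0

Propagate with N4 forced: N1=1, N2=1, N3=0, N4=0 [stuck-at-0], N5=0.
So Y = 0. (Without the fault it would be 1.)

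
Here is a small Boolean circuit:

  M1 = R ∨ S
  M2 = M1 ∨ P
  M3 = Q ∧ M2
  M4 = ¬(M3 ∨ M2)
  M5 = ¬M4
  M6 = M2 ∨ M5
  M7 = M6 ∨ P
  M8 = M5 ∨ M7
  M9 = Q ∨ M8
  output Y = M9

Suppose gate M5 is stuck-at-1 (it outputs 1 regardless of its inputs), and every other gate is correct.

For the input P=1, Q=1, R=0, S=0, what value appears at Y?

1

Propagate with M5 forced: M1=0, M2=1, M3=1, M4=0, M5=1 [stuck-at-1], M6=1, M7=1, M8=1, M9=1.
So Y = 1. (Same as the fault-free value — the fault is masked on this input.)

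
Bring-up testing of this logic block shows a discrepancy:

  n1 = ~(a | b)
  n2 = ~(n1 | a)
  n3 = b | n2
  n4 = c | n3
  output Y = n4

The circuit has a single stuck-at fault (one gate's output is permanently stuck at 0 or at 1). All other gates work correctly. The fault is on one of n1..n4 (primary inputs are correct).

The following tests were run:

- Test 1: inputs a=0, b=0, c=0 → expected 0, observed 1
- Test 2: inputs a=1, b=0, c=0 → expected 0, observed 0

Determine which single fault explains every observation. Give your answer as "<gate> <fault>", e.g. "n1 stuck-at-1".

Fault-free values for test 1 (a=0, b=0, c=0): n1=1, n2=0, n3=0, n4=0, giving Y=0. Observed 1.
Test 1: faults giving observed 1 are {n1 stuck-at-0, n2 stuck-at-1, n3 stuck-at-1, n4 stuck-at-1}.
Test 2 (a=1, b=0, c=0): fault-free n1=0, n2=0, n3=0, n4=0 → 0; observed 0. Eliminates n2 stuck-at-1, n3 stuck-at-1, n4 stuck-at-1.
Only n1 stuck-at-0 is consistent with every test.

n1 stuck-at-0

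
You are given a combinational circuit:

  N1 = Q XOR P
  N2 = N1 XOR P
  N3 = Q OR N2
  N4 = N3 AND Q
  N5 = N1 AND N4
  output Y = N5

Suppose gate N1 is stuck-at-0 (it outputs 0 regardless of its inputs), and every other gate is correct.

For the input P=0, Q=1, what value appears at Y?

Propagate with N1 forced: N1=0 [stuck-at-0], N2=0, N3=1, N4=1, N5=0.
So Y = 0. (Without the fault it would be 1.)

0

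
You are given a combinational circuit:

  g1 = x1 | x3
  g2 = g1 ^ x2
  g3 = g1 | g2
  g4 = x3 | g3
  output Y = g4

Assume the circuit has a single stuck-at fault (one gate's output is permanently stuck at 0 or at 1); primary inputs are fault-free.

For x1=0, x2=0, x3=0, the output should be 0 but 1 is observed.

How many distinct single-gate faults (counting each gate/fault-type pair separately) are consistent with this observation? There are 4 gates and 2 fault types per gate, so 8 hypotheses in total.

Fault-free: g1=0, g2=0, g3=0, g4=0 → 0. Observed 1.
  g1 stuck-at-0: output 0 ✗
  g1 stuck-at-1: output 1 ✓
  g2 stuck-at-0: output 0 ✗
  g2 stuck-at-1: output 1 ✓
  g3 stuck-at-0: output 0 ✗
  g3 stuck-at-1: output 1 ✓
  g4 stuck-at-0: output 0 ✗
  g4 stuck-at-1: output 1 ✓
Consistent faults: {g1 stuck-at-1, g2 stuck-at-1, g3 stuck-at-1, g4 stuck-at-1} — 4 in all.

4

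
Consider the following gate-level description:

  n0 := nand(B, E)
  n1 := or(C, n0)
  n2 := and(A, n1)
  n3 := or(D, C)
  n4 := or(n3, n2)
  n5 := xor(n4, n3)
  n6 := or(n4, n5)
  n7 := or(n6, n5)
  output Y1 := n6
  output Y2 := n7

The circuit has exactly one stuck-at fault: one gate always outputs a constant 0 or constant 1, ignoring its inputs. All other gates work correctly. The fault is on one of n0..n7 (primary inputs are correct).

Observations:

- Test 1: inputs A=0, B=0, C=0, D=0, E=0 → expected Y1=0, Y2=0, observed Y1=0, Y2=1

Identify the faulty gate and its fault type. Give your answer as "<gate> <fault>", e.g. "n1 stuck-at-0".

n7 stuck-at-1

Fault-free values for test 1 (A=0, B=0, C=0, D=0, E=0): n0=1, n1=1, n2=0, n3=0, n4=0, n5=0, n6=0, n7=0, giving Y1=0, Y2=0. Observed Y1=0, Y2=1.
Test 1: faults giving observed Y1=0, Y2=1 are {n7 stuck-at-1}.
Only n7 stuck-at-1 is consistent with every test.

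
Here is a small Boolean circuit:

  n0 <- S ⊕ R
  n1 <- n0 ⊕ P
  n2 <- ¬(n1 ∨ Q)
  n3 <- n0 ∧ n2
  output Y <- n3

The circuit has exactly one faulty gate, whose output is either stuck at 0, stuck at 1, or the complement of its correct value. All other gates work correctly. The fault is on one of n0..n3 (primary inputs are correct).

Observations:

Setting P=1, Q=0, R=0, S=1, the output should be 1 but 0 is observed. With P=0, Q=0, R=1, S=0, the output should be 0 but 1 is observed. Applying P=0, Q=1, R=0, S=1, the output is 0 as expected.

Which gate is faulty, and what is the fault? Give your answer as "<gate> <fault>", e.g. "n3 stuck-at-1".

Fault-free values for test 1 (P=1, Q=0, R=0, S=1): n0=1, n1=0, n2=1, n3=1, giving Y=1. Observed 0.
Test 1: faults giving observed 0 are {n0 stuck-at-0, n0 inverted output, n1 stuck-at-1, n1 inverted output, n2 stuck-at-0, n2 inverted output, n3 stuck-at-0, n3 inverted output}.
Test 2 (P=0, Q=0, R=1, S=0): fault-free n0=1, n1=1, n2=0, n3=0 → 0; observed 1. Eliminates n0 stuck-at-0, n0 inverted output, n1 stuck-at-1, n2 stuck-at-0, n3 stuck-at-0.
Test 3 (P=0, Q=1, R=0, S=1): fault-free n0=1, n1=1, n2=0, n3=0 → 0; observed 0. Eliminates n2 inverted output, n3 inverted output.
Only n1 inverted output is consistent with every test.

n1 inverted output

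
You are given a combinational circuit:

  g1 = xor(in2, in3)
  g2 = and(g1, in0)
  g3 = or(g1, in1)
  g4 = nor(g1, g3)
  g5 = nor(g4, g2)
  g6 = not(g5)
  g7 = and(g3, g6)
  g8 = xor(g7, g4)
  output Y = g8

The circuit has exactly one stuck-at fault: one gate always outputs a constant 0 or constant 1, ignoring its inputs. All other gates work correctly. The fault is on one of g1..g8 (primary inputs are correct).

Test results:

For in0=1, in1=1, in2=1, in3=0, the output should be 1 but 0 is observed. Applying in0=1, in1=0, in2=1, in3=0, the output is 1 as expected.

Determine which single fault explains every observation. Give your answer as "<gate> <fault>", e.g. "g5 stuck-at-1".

g1 stuck-at-0

Fault-free values for test 1 (in0=1, in1=1, in2=1, in3=0): g1=1, g2=1, g3=1, g4=0, g5=0, g6=1, g7=1, g8=1, giving Y=1. Observed 0.
Test 1: faults giving observed 0 are {g1 stuck-at-0, g2 stuck-at-0, g3 stuck-at-0, g4 stuck-at-1, g5 stuck-at-1, g6 stuck-at-0, g7 stuck-at-0, g8 stuck-at-0}.
Test 2 (in0=1, in1=0, in2=1, in3=0): fault-free g1=1, g2=1, g3=1, g4=0, g5=0, g6=1, g7=1, g8=1 → 1; observed 1. Eliminates g2 stuck-at-0, g3 stuck-at-0, g4 stuck-at-1, g5 stuck-at-1, g6 stuck-at-0, g7 stuck-at-0, g8 stuck-at-0.
Only g1 stuck-at-0 is consistent with every test.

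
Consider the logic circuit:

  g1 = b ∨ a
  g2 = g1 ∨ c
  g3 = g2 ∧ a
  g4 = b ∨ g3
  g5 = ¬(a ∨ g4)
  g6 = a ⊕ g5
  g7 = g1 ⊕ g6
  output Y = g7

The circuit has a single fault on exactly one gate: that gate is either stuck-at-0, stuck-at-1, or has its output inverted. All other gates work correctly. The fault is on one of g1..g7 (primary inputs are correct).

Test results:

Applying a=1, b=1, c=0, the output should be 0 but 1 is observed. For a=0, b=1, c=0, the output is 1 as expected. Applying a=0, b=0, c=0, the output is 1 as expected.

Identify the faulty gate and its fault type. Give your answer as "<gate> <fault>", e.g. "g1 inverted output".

g7 stuck-at-1

Fault-free values for test 1 (a=1, b=1, c=0): g1=1, g2=1, g3=1, g4=1, g5=0, g6=1, g7=0, giving Y=0. Observed 1.
Test 1: faults giving observed 1 are {g1 stuck-at-0, g1 inverted output, g5 stuck-at-1, g5 inverted output, g6 stuck-at-0, g6 inverted output, g7 stuck-at-1, g7 inverted output}.
Test 2 (a=0, b=1, c=0): fault-free g1=1, g2=1, g3=0, g4=1, g5=0, g6=0, g7=1 → 1; observed 1. Eliminates g1 stuck-at-0, g1 inverted output, g5 stuck-at-1, g5 inverted output, g6 inverted output, g7 inverted output.
Test 3 (a=0, b=0, c=0): fault-free g1=0, g2=0, g3=0, g4=0, g5=1, g6=1, g7=1 → 1; observed 1. Eliminates g6 stuck-at-0.
Only g7 stuck-at-1 is consistent with every test.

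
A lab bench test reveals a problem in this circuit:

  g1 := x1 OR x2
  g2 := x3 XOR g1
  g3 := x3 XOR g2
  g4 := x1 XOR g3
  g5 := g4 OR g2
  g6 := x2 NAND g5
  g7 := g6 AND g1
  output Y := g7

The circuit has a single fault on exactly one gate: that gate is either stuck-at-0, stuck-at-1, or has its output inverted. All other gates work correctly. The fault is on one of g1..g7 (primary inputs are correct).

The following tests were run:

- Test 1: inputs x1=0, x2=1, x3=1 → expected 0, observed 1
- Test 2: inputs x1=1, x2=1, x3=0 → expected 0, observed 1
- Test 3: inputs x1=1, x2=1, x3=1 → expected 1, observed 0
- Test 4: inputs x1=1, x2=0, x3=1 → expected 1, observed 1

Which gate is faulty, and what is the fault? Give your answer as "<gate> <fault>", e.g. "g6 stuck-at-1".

Fault-free values for test 1 (x1=0, x2=1, x3=1): g1=1, g2=0, g3=1, g4=1, g5=1, g6=0, g7=0, giving Y=0. Observed 1.
Test 1: faults giving observed 1 are {g3 stuck-at-0, g3 inverted output, g4 stuck-at-0, g4 inverted output, g5 stuck-at-0, g5 inverted output, g6 stuck-at-1, g6 inverted output, g7 stuck-at-1, g7 inverted output}.
Test 2 (x1=1, x2=1, x3=0): fault-free g1=1, g2=1, g3=1, g4=0, g5=1, g6=0, g7=0 → 0; observed 1. Eliminates g3 stuck-at-0, g3 inverted output, g4 stuck-at-0, g4 inverted output.
Test 3 (x1=1, x2=1, x3=1): fault-free g1=1, g2=0, g3=1, g4=0, g5=0, g6=1, g7=1 → 1; observed 0. Eliminates g5 stuck-at-0, g6 stuck-at-1, g7 stuck-at-1.
Test 4 (x1=1, x2=0, x3=1): fault-free g1=1, g2=0, g3=1, g4=0, g5=0, g6=1, g7=1 → 1; observed 1. Eliminates g6 inverted output, g7 inverted output.
Only g5 inverted output is consistent with every test.

g5 inverted output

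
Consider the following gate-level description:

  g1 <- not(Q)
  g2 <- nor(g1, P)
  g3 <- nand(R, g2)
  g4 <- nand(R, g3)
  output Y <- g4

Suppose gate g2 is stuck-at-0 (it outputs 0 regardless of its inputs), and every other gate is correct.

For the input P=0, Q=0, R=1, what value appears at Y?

0

Propagate with g2 forced: g1=1, g2=0 [stuck-at-0], g3=1, g4=0.
So Y = 0. (Same as the fault-free value — the fault is masked on this input.)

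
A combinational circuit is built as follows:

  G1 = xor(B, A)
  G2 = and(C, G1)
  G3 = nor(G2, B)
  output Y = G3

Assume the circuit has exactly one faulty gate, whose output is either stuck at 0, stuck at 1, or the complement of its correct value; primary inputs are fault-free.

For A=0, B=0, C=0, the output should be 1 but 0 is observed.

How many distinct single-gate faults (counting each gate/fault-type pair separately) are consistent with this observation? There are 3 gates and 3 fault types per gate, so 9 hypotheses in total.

4

Fault-free: G1=0, G2=0, G3=1 → 1. Observed 0.
  G1 stuck-at-0: output 1 ✗
  G1 stuck-at-1: output 1 ✗
  G1 inverted output: output 1 ✗
  G2 stuck-at-0: output 1 ✗
  G2 stuck-at-1: output 0 ✓
  G2 inverted output: output 0 ✓
  G3 stuck-at-0: output 0 ✓
  G3 stuck-at-1: output 1 ✗
  G3 inverted output: output 0 ✓
Consistent faults: {G2 stuck-at-1, G2 inverted output, G3 stuck-at-0, G3 inverted output} — 4 in all.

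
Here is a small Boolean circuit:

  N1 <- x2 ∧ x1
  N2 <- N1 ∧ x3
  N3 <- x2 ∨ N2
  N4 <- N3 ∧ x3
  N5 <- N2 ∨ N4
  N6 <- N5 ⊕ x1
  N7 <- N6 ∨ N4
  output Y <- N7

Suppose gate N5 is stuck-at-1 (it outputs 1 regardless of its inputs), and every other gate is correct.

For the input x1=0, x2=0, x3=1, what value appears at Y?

Propagate with N5 forced: N1=0, N2=0, N3=0, N4=0, N5=1 [stuck-at-1], N6=1, N7=1.
So Y = 1. (Without the fault it would be 0.)

1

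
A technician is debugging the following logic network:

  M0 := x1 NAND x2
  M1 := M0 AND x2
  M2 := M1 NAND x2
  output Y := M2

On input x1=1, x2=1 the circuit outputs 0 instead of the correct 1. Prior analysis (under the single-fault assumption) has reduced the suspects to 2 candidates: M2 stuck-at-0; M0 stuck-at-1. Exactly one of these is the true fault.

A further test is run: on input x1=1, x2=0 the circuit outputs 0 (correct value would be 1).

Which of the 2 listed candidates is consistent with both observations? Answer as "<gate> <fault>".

M2 stuck-at-0

Evaluate each candidate on input x1=1, x2=0:
  M2 stuck-at-0: M0=1, M1=0, M2=0 [stuck-at-0] → 0 — matches
  M0 stuck-at-1: M0=1 [stuck-at-1], M1=0, M2=1 → 1 — eliminated
Only M2 stuck-at-0 reproduces the observed 0.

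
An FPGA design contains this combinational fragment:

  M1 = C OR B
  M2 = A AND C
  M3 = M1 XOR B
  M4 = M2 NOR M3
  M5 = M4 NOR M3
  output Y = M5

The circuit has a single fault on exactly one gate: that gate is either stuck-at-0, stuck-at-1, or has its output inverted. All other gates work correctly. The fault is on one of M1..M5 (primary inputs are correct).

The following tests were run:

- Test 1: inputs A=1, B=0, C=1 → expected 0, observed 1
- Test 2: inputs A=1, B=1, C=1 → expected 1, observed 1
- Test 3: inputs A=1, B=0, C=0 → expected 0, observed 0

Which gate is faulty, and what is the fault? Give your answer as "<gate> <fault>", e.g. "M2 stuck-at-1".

Fault-free values for test 1 (A=1, B=0, C=1): M1=1, M2=1, M3=1, M4=0, M5=0, giving Y=0. Observed 1.
Test 1: faults giving observed 1 are {M1 stuck-at-0, M1 inverted output, M3 stuck-at-0, M3 inverted output, M5 stuck-at-1, M5 inverted output}.
Test 2 (A=1, B=1, C=1): fault-free M1=1, M2=1, M3=0, M4=0, M5=1 → 1; observed 1. Eliminates M1 stuck-at-0, M1 inverted output, M3 inverted output, M5 inverted output.
Test 3 (A=1, B=0, C=0): fault-free M1=0, M2=0, M3=0, M4=1, M5=0 → 0; observed 0. Eliminates M5 stuck-at-1.
Only M3 stuck-at-0 is consistent with every test.

M3 stuck-at-0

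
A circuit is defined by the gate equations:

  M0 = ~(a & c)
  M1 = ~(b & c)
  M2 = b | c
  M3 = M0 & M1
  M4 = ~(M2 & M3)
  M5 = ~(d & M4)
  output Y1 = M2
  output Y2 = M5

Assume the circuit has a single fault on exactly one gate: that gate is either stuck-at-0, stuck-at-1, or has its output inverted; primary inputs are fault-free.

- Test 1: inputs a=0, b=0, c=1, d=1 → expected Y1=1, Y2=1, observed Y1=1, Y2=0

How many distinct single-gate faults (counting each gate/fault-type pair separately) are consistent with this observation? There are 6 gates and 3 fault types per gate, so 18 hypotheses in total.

10

Fault-free: M0=1, M1=1, M2=1, M3=1, M4=0, M5=1 → Y1=1, Y2=1. Observed Y1=1, Y2=0.
  M0: stuck-at-0, inverted output ✓; others ✗
  M1: stuck-at-0, inverted output ✓; others ✗
  M2: none of the 3 fault types match ✗
  M3: stuck-at-0, inverted output ✓; others ✗
  M4: stuck-at-1, inverted output ✓; others ✗
  M5: stuck-at-0, inverted output ✓; others ✗
Consistent faults: {M0 stuck-at-0, M0 inverted output, M1 stuck-at-0, M1 inverted output, M3 stuck-at-0, M3 inverted output, M4 stuck-at-1, M4 inverted output, M5 stuck-at-0, M5 inverted output} — 10 in all.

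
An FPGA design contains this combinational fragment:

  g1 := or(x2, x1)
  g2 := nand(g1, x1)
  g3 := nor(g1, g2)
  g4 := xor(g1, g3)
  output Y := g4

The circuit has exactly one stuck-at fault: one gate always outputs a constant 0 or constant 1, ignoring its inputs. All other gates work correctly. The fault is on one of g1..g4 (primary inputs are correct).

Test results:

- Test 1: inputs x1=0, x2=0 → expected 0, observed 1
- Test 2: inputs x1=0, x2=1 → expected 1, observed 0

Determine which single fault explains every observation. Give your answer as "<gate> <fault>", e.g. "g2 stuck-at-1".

g3 stuck-at-1

Fault-free values for test 1 (x1=0, x2=0): g1=0, g2=1, g3=0, g4=0, giving Y=0. Observed 1.
Test 1: faults giving observed 1 are {g1 stuck-at-1, g2 stuck-at-0, g3 stuck-at-1, g4 stuck-at-1}.
Test 2 (x1=0, x2=1): fault-free g1=1, g2=1, g3=0, g4=1 → 1; observed 0. Eliminates g1 stuck-at-1, g2 stuck-at-0, g4 stuck-at-1.
Only g3 stuck-at-1 is consistent with every test.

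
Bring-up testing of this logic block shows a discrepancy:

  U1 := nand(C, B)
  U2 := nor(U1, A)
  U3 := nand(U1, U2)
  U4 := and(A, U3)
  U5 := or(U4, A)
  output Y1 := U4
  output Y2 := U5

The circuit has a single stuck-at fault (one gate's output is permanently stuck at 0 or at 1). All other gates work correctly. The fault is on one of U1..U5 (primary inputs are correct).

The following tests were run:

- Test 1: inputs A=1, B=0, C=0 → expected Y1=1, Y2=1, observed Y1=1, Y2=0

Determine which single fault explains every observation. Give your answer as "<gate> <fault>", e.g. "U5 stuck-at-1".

Fault-free values for test 1 (A=1, B=0, C=0): U1=1, U2=0, U3=1, U4=1, U5=1, giving Y1=1, Y2=1. Observed Y1=1, Y2=0.
Test 1: faults giving observed Y1=1, Y2=0 are {U5 stuck-at-0}.
Only U5 stuck-at-0 is consistent with every test.

U5 stuck-at-0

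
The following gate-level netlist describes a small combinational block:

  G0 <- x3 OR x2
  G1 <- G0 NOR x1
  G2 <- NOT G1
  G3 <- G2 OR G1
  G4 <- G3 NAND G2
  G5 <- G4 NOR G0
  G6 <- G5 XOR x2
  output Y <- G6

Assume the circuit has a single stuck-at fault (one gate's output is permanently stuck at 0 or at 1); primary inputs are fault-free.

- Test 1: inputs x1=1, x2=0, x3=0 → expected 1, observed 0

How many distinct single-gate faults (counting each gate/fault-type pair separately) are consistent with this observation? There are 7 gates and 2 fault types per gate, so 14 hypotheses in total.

Fault-free: G0=0, G1=0, G2=1, G3=1, G4=0, G5=1, G6=1 → 1. Observed 0.
  G0 stuck-at-0: output 1 ✗
  G0 stuck-at-1: output 0 ✓
  G1 stuck-at-0: output 1 ✗
  G1 stuck-at-1: output 0 ✓
  G2 stuck-at-0: output 0 ✓
  G2 stuck-at-1: output 1 ✗
  G3 stuck-at-0: output 0 ✓
  G3 stuck-at-1: output 1 ✗
  G4 stuck-at-0: output 1 ✗
  G4 stuck-at-1: output 0 ✓
  G5 stuck-at-0: output 0 ✓
  G5 stuck-at-1: output 1 ✗
  G6 stuck-at-0: output 0 ✓
  G6 stuck-at-1: output 1 ✗
Consistent faults: {G0 stuck-at-1, G1 stuck-at-1, G2 stuck-at-0, G3 stuck-at-0, G4 stuck-at-1, G5 stuck-at-0, G6 stuck-at-0} — 7 in all.

7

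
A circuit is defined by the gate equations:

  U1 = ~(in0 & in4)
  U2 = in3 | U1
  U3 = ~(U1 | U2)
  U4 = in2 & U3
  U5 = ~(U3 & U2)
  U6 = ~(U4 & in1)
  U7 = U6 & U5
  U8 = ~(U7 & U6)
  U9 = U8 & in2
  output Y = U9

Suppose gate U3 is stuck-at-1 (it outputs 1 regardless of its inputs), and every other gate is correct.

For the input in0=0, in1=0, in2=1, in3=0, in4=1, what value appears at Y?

1

Propagate with U3 forced: U1=1, U2=1, U3=1 [stuck-at-1], U4=1, U5=0, U6=1, U7=0, U8=1, U9=1.
So Y = 1. (Without the fault it would be 0.)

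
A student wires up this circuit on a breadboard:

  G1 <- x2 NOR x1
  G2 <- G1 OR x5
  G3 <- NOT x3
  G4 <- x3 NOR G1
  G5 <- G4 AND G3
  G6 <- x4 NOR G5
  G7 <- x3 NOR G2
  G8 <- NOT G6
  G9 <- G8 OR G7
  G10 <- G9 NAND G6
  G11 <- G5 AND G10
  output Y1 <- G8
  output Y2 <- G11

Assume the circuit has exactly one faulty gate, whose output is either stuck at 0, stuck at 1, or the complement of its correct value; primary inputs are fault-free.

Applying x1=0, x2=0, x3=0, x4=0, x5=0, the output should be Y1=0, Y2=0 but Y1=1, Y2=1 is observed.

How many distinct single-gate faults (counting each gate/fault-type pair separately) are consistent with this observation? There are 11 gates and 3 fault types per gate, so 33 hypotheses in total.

6

Fault-free: G1=1, G2=1, G3=1, G4=0, G5=0, G6=1, G7=0, G8=0, G9=0, G10=1, G11=0 → Y1=0, Y2=0. Observed Y1=1, Y2=1.
  G1: stuck-at-0, inverted output ✓; others ✗
  G2: none of the 3 fault types match ✗
  G3: none of the 3 fault types match ✗
  G4: stuck-at-1, inverted output ✓; others ✗
  G5: stuck-at-1, inverted output ✓; others ✗
  G6: none of the 3 fault types match ✗
  G7: none of the 3 fault types match ✗
  G8: none of the 3 fault types match ✗
  G9: none of the 3 fault types match ✗
  G10: none of the 3 fault types match ✗
  G11: none of the 3 fault types match ✗
Consistent faults: {G1 stuck-at-0, G1 inverted output, G4 stuck-at-1, G4 inverted output, G5 stuck-at-1, G5 inverted output} — 6 in all.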